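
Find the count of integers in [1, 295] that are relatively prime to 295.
232

295 = 5 × 59
φ(n) = n × ∏(1 - 1/p) for each prime p dividing n
φ(295) = 295 × (1 - 1/5) × (1 - 1/59) = 232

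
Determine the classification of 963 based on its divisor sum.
deficient

Proper divisors of 963: sum = 1 + 3 + 9 + 107 + 321 = 441
Since 441 < 963, 963 is deficient.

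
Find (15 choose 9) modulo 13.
0

Using Lucas' theorem:
Write n=15 and k=9 in base 13:
n in base 13: [1, 2]
k in base 13: [0, 9]
C(15,9) mod 13 = ∏ C(n_i, k_i) mod 13
Digit binomials (mod 13): C(1,0) = 1; C(2,9) = 0 (k_i > n_i)
Product: 1 × 0 = 0 ≡ 0 (mod 13)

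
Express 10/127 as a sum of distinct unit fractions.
1/13 + 1/551 + 1/454851 + 1/413778409551

Greedy algorithm:
10/127: ceiling(127/10) = 13, use 1/13
3/1651: ceiling(1651/3) = 551, use 1/551
2/909701: ceiling(909701/2) = 454851, use 1/454851
1/413778409551: ceiling(413778409551/1) = 413778409551, use 1/413778409551
Result: 10/127 = 1/13 + 1/551 + 1/454851 + 1/413778409551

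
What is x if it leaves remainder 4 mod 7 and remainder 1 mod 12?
25

Using Chinese Remainder Theorem:
M = 7 × 12 = 84
M1 = 12, M2 = 7
y1 = 12^(-1) mod 7 = 3
y2 = 7^(-1) mod 12 = 7
x = (4×12×3 + 1×7×7) mod 84 = 25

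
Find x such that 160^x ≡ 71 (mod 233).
64

Baby-step giant-step with step n = ⌈√233⌉ = 16.
Baby steps 160^j mod 233 (j:value) for j=0..15: 0:1, 1:160, 2:203, 3:93, 4:201, 5:6, 6:28, 7:53, 8:92, 9:41, 10:36, 11:168, 12:85, 13:86, 14:13, 15:216.
Giant-step multiplier: 160^(-16) ≡ 160^(232-16) = 160^216 ≡ 46 (mod 233).
Giant steps γ_i = 71·46^i mod 233: γ_0=71, γ_1=4, γ_2=184, γ_3=76, γ_4=1 (in table at j=0).
x = i·n + j = 4·16 + 0 = 64.
Check: 160^64 ≡ 71 (mod 233).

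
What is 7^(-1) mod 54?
31

gcd(7, 54) = 1, so the inverse exists.
Extended Euclidean algorithm on (54, 7):
54 = 7 × 7 + 5  ⟹  5 = (1)·54 + (-7)·7
7 = 1 × 5 + 2  ⟹  2 = (-1)·54 + (8)·7
5 = 2 × 2 + 1  ⟹  1 = (3)·54 + (-23)·7
So (-23)·7 ≡ 1 (mod 54), i.e. 7^(-1) ≡ -23 ≡ 31 (mod 54).
Check: 7 × 31 = 217 ≡ 1 (mod 54)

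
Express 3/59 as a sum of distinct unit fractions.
1/20 + 1/1180

Greedy algorithm:
3/59: ceiling(59/3) = 20, use 1/20
1/1180: ceiling(1180/1) = 1180, use 1/1180
Result: 3/59 = 1/20 + 1/1180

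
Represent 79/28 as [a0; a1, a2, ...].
[2; 1, 4, 1, 1, 2]

Euclidean algorithm steps:
79 = 2 × 28 + 23
28 = 1 × 23 + 5
23 = 4 × 5 + 3
5 = 1 × 3 + 2
3 = 1 × 2 + 1
2 = 2 × 1 + 0
Continued fraction: [2; 1, 4, 1, 1, 2]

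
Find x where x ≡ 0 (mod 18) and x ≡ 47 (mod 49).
684

Using Chinese Remainder Theorem:
M = 18 × 49 = 882
M1 = 49, M2 = 18
y1 = 49^(-1) mod 18 = 7
y2 = 18^(-1) mod 49 = 30
x = (0×49×7 + 47×18×30) mod 882 = 684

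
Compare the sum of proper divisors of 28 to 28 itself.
perfect

Proper divisors of 28: sum = 1 + 2 + 4 + 7 + 14 = 28
Since 28 = 28, 28 is perfect.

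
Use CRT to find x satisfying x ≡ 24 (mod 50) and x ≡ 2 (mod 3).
74

Using Chinese Remainder Theorem:
M = 50 × 3 = 150
M1 = 3, M2 = 50
y1 = 3^(-1) mod 50 = 17
y2 = 50^(-1) mod 3 = 2
x = (24×3×17 + 2×50×2) mod 150 = 74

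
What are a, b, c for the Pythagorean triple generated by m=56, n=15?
(2911, 1680, 3361)

Euclid's formula: a = m² - n², b = 2mn, c = m² + n²
m = 56, n = 15
a = 56² - 15² = 3136 - 225 = 2911
b = 2 × 56 × 15 = 1680
c = 56² + 15² = 3136 + 225 = 3361
Verification: 2911² + 1680² = 8473921 + 2822400 = 11296321 = 3361² ✓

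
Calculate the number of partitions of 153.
54770336324

p(n) counts ways to write n as a sum of positive integers (order ignored).
Euler's pentagonal recurrence: p(k) = p(k-1) + p(k-2) - p(k-5) - p(k-7) + p(k-12) + p(k-15) - ... (offsets j(3j∓1)/2, signs ++--, p(0)=1, p(<0)=0).
DP table for k = 0..152: p(0)=1, p(1)=1, p(2)=2, p(3)=3, p(4)=5, p(5)=7, p(6)=11, p(7)=15, p(8)=22, p(9)=30, p(10)=42, p(11)=56, p(12)=77, p(13)=101, p(14)=135, p(15)=176, p(16)=231, p(17)=297, p(18)=385, p(19)=490, p(20)=627, p(21)=792, p(22)=1002, p(23)=1255, p(24)=1575, p(25)=1958, p(26)=2436, p(27)=3010, p(28)=3718, p(29)=4565, p(30)=5604, p(31)=6842, p(32)=8349, p(33)=10143, p(34)=12310, p(35)=14883, p(36)=17977, p(37)=21637, p(38)=26015, p(39)=31185, p(40)=37338, p(41)=44583, p(42)=53174, p(43)=63261, p(44)=75175, p(45)=89134, p(46)=105558, p(47)=124754, p(48)=147273, p(49)=173525, p(50)=204226, p(51)=239943, p(52)=281589, p(53)=329931, p(54)=386155, p(55)=451276, p(56)=526823, p(57)=614154, p(58)=715220, p(59)=831820, p(60)=966467, p(61)=1121505, p(62)=1300156, p(63)=1505499, p(64)=1741630, p(65)=2012558, p(66)=2323520, p(67)=2679689, p(68)=3087735, p(69)=3554345, p(70)=4087968, p(71)=4697205, p(72)=5392783, p(73)=6185689, p(74)=7089500, p(75)=8118264, p(76)=9289091, p(77)=10619863, p(78)=12132164, p(79)=13848650, p(80)=15796476, p(81)=18004327, p(82)=20506255, p(83)=23338469, p(84)=26543660, p(85)=30167357, p(86)=34262962, p(87)=38887673, p(88)=44108109, p(89)=49995925, p(90)=56634173, p(91)=64112359, p(92)=72533807, p(93)=82010177, p(94)=92669720, p(95)=104651419, p(96)=118114304, p(97)=133230930, p(98)=150198136, p(99)=169229875, p(100)=190569292, p(101)=214481126, p(102)=241265379, p(103)=271248950, p(104)=304801365, p(105)=342325709, p(106)=384276336, p(107)=431149389, p(108)=483502844, p(109)=541946240, p(110)=607163746, p(111)=679903203, p(112)=761002156, p(113)=851376628, p(114)=952050665, p(115)=1064144451, p(116)=1188908248, p(117)=1327710076, p(118)=1482074143, p(119)=1653668665, p(120)=1844349560, p(121)=2056148051, p(122)=2291320912, p(123)=2552338241, p(124)=2841940500, p(125)=3163127352, p(126)=3519222692, p(127)=3913864295, p(128)=4351078600, p(129)=4835271870, p(130)=5371315400, p(131)=5964539504, p(132)=6620830889, p(133)=7346629512, p(134)=8149040695, p(135)=9035836076, p(136)=10015581680, p(137)=11097645016, p(138)=12292341831, p(139)=13610949895, p(140)=15065878135, p(141)=16670689208, p(142)=18440293320, p(143)=20390982757, p(144)=22540654445, p(145)=24908858009, p(146)=27517052599, p(147)=30388671978, p(148)=33549419497, p(149)=37027355200, p(150)=40853235313, p(151)=45060624582, p(152)=49686288421.
Final step: p(153) = p(152) + p(151) - p(148) - p(146) + p(141) + p(138) - p(131) - p(127) + p(118) + p(113) - p(102) - p(96) + p(83) + p(76) - p(61) - p(53) + p(36) + p(27) - p(8)
= 49686288421 + 45060624582 - 33549419497 - 27517052599 + 16670689208 + 12292341831 - 5964539504 - 3913864295 + 1482074143 + 851376628 - 241265379 - 118114304 + 23338469 + 9289091 - 1121505 - 329931 + 17977 + 3010 - 22
= 54770336324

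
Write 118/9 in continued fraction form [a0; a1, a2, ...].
[13; 9]

Euclidean algorithm steps:
118 = 13 × 9 + 1
9 = 9 × 1 + 0
Continued fraction: [13; 9]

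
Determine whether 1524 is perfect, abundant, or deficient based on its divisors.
abundant

Proper divisors of 1524: sum = 1 + 2 + 3 + 4 + 6 + 12 + 127 + 254 + 381 + 508 + 762 = 2060
Since 2060 > 1524, 1524 is abundant.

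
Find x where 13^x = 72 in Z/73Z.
36

Baby-step giant-step with step n = ⌈√73⌉ = 9.
Baby steps 13^j mod 73 (j:value) for j=0..8: 0:1, 1:13, 2:23, 3:7, 4:18, 5:15, 6:49, 7:53, 8:32.
Giant-step multiplier: 13^(-9) ≡ 13^(72-9) = 13^63 ≡ 63 (mod 73).
Giant steps γ_i = 72·63^i mod 73: γ_0=72, γ_1=10, γ_2=46, γ_3=51, γ_4=1 (in table at j=0).
x = i·n + j = 4·9 + 0 = 36.
Check: 13^36 ≡ 72 (mod 73).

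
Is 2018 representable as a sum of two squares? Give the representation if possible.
13² + 43² (a=13, b=43)

Factorization: 2018 = 2 × 1009
By Fermat: n is sum of two squares iff every prime p ≡ 3 (mod 4) appears to even power.
All primes ≡ 3 (mod 4) appear to even power.
Search a = 0, 1, 2, … for 2018 - a² a perfect square: first hit at a = 13: 2018 - 169 = 1849 = 43².
2018 = 13² + 43² = 169 + 1849 ✓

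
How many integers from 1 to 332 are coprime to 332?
164

332 = 2^2 × 83
φ(n) = n × ∏(1 - 1/p) for each prime p dividing n
φ(332) = 332 × (1 - 1/2) × (1 - 1/83) = 164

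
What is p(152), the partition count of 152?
49686288421

p(n) counts ways to write n as a sum of positive integers (order ignored).
Euler's pentagonal recurrence: p(k) = p(k-1) + p(k-2) - p(k-5) - p(k-7) + p(k-12) + p(k-15) - ... (offsets j(3j∓1)/2, signs ++--, p(0)=1, p(<0)=0).
DP table for k = 0..151: p(0)=1, p(1)=1, p(2)=2, p(3)=3, p(4)=5, p(5)=7, p(6)=11, p(7)=15, p(8)=22, p(9)=30, p(10)=42, p(11)=56, p(12)=77, p(13)=101, p(14)=135, p(15)=176, p(16)=231, p(17)=297, p(18)=385, p(19)=490, p(20)=627, p(21)=792, p(22)=1002, p(23)=1255, p(24)=1575, p(25)=1958, p(26)=2436, p(27)=3010, p(28)=3718, p(29)=4565, p(30)=5604, p(31)=6842, p(32)=8349, p(33)=10143, p(34)=12310, p(35)=14883, p(36)=17977, p(37)=21637, p(38)=26015, p(39)=31185, p(40)=37338, p(41)=44583, p(42)=53174, p(43)=63261, p(44)=75175, p(45)=89134, p(46)=105558, p(47)=124754, p(48)=147273, p(49)=173525, p(50)=204226, p(51)=239943, p(52)=281589, p(53)=329931, p(54)=386155, p(55)=451276, p(56)=526823, p(57)=614154, p(58)=715220, p(59)=831820, p(60)=966467, p(61)=1121505, p(62)=1300156, p(63)=1505499, p(64)=1741630, p(65)=2012558, p(66)=2323520, p(67)=2679689, p(68)=3087735, p(69)=3554345, p(70)=4087968, p(71)=4697205, p(72)=5392783, p(73)=6185689, p(74)=7089500, p(75)=8118264, p(76)=9289091, p(77)=10619863, p(78)=12132164, p(79)=13848650, p(80)=15796476, p(81)=18004327, p(82)=20506255, p(83)=23338469, p(84)=26543660, p(85)=30167357, p(86)=34262962, p(87)=38887673, p(88)=44108109, p(89)=49995925, p(90)=56634173, p(91)=64112359, p(92)=72533807, p(93)=82010177, p(94)=92669720, p(95)=104651419, p(96)=118114304, p(97)=133230930, p(98)=150198136, p(99)=169229875, p(100)=190569292, p(101)=214481126, p(102)=241265379, p(103)=271248950, p(104)=304801365, p(105)=342325709, p(106)=384276336, p(107)=431149389, p(108)=483502844, p(109)=541946240, p(110)=607163746, p(111)=679903203, p(112)=761002156, p(113)=851376628, p(114)=952050665, p(115)=1064144451, p(116)=1188908248, p(117)=1327710076, p(118)=1482074143, p(119)=1653668665, p(120)=1844349560, p(121)=2056148051, p(122)=2291320912, p(123)=2552338241, p(124)=2841940500, p(125)=3163127352, p(126)=3519222692, p(127)=3913864295, p(128)=4351078600, p(129)=4835271870, p(130)=5371315400, p(131)=5964539504, p(132)=6620830889, p(133)=7346629512, p(134)=8149040695, p(135)=9035836076, p(136)=10015581680, p(137)=11097645016, p(138)=12292341831, p(139)=13610949895, p(140)=15065878135, p(141)=16670689208, p(142)=18440293320, p(143)=20390982757, p(144)=22540654445, p(145)=24908858009, p(146)=27517052599, p(147)=30388671978, p(148)=33549419497, p(149)=37027355200, p(150)=40853235313, p(151)=45060624582.
Final step: p(152) = p(151) + p(150) - p(147) - p(145) + p(140) + p(137) - p(130) - p(126) + p(117) + p(112) - p(101) - p(95) + p(82) + p(75) - p(60) - p(52) + p(35) + p(26) - p(7)
= 45060624582 + 40853235313 - 30388671978 - 24908858009 + 15065878135 + 11097645016 - 5371315400 - 3519222692 + 1327710076 + 761002156 - 214481126 - 104651419 + 20506255 + 8118264 - 966467 - 281589 + 14883 + 2436 - 15
= 49686288421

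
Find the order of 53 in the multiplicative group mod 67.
22

67 is prime, so ord(53) divides φ(67) = 66.
Divisors of 66: 1, 2, 3, 6, 11, 22, 33, 66.
Repeated squaring: 53^1 ≡ 53, 53^2 ≡ 62, 53^4 ≡ 25, 53^8 ≡ 22, 53^16 ≡ 15, 53^32 ≡ 24, 53^64 ≡ 40 (mod 67).
Test 53^d mod 67 for each divisor d in increasing order:
53^1 ≡ 53
53^2 ≡ 62
53^3 = 53^2·53^1 ≡ 3
53^6 = 53^4·53^2 ≡ 9
53^11 = 53^8·53^2·53^1 ≡ 66
53^22 = 53^16·53^4·53^2 ≡ 1  ← first divisor giving 1
The order is 22.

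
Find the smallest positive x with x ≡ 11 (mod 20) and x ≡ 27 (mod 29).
491

Using Chinese Remainder Theorem:
M = 20 × 29 = 580
M1 = 29, M2 = 20
y1 = 29^(-1) mod 20 = 9
y2 = 20^(-1) mod 29 = 16
x = (11×29×9 + 27×20×16) mod 580 = 491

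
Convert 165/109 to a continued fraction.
[1; 1, 1, 17, 1, 2]

Euclidean algorithm steps:
165 = 1 × 109 + 56
109 = 1 × 56 + 53
56 = 1 × 53 + 3
53 = 17 × 3 + 2
3 = 1 × 2 + 1
2 = 2 × 1 + 0
Continued fraction: [1; 1, 1, 17, 1, 2]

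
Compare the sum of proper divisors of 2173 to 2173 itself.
deficient

Proper divisors of 2173: sum = 1 + 41 + 53 = 95
Since 95 < 2173, 2173 is deficient.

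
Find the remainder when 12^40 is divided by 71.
48

Repeated squaring. Binary of 40 = 101000.
12^1 ≡ 12 (mod 71); 12^2 ≡ 2 (mod 71); 12^4 ≡ 4 (mod 71); 12^8 ≡ 16 (mod 71); 12^16 ≡ 43 (mod 71); 12^32 ≡ 3 (mod 71)
12^40 = 12^8 × 12^32 ≡ 48 (mod 71)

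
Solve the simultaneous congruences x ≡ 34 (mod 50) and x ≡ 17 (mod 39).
134

Using Chinese Remainder Theorem:
M = 50 × 39 = 1950
M1 = 39, M2 = 50
y1 = 39^(-1) mod 50 = 9
y2 = 50^(-1) mod 39 = 32
x = (34×39×9 + 17×50×32) mod 1950 = 134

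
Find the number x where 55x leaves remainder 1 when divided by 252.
55

gcd(55, 252) = 1, so the inverse exists.
Extended Euclidean algorithm on (252, 55):
252 = 4 × 55 + 32  ⟹  32 = (1)·252 + (-4)·55
55 = 1 × 32 + 23  ⟹  23 = (-1)·252 + (5)·55
32 = 1 × 23 + 9  ⟹  9 = (2)·252 + (-9)·55
23 = 2 × 9 + 5  ⟹  5 = (-5)·252 + (23)·55
9 = 1 × 5 + 4  ⟹  4 = (7)·252 + (-32)·55
5 = 1 × 4 + 1  ⟹  1 = (-12)·252 + (55)·55
So (55)·55 ≡ 1 (mod 252), i.e. 55^(-1) ≡ 55 (mod 252).
Check: 55 × 55 = 3025 ≡ 1 (mod 252)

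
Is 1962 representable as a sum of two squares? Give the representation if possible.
21² + 39² (a=21, b=39)

Factorization: 1962 = 2 × 3^2 × 109
By Fermat: n is sum of two squares iff every prime p ≡ 3 (mod 4) appears to even power.
All primes ≡ 3 (mod 4) appear to even power.
Search a = 0, 1, 2, … for 1962 - a² a perfect square: first hit at a = 21: 1962 - 441 = 1521 = 39².
1962 = 21² + 39² = 441 + 1521 ✓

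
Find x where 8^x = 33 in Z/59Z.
25

Baby-step giant-step with step n = ⌈√59⌉ = 8.
Baby steps 8^j mod 59 (j:value) for j=0..7: 0:1, 1:8, 2:5, 3:40, 4:25, 5:23, 6:7, 7:56.
Giant-step multiplier: 8^(-8) ≡ 8^(58-8) = 8^50 ≡ 27 (mod 59).
Giant steps γ_i = 33·27^i mod 59: γ_0=33, γ_1=6, γ_2=44, γ_3=8 (in table at j=1).
x = i·n + j = 3·8 + 1 = 25.
Check: 8^25 ≡ 33 (mod 59).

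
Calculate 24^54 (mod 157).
4

Repeated squaring. Binary of 54 = 110110.
24^1 ≡ 24 (mod 157); 24^2 ≡ 105 (mod 157); 24^4 ≡ 35 (mod 157); 24^8 ≡ 126 (mod 157); 24^16 ≡ 19 (mod 157); 24^32 ≡ 47 (mod 157)
24^54 = 24^2 × 24^4 × 24^16 × 24^32 ≡ 4 (mod 157)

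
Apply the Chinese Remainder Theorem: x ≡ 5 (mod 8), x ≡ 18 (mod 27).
45

Using Chinese Remainder Theorem:
M = 8 × 27 = 216
M1 = 27, M2 = 8
y1 = 27^(-1) mod 8 = 3
y2 = 8^(-1) mod 27 = 17
x = (5×27×3 + 18×8×17) mod 216 = 45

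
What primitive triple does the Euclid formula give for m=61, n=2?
(3717, 244, 3725)

Euclid's formula: a = m² - n², b = 2mn, c = m² + n²
m = 61, n = 2
a = 61² - 2² = 3721 - 4 = 3717
b = 2 × 61 × 2 = 244
c = 61² + 2² = 3721 + 4 = 3725
Verification: 3717² + 244² = 13816089 + 59536 = 13875625 = 3725² ✓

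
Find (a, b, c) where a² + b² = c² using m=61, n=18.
(3397, 2196, 4045)

Euclid's formula: a = m² - n², b = 2mn, c = m² + n²
m = 61, n = 18
a = 61² - 18² = 3721 - 324 = 3397
b = 2 × 61 × 18 = 2196
c = 61² + 18² = 3721 + 324 = 4045
Verification: 3397² + 2196² = 11539609 + 4822416 = 16362025 = 4045² ✓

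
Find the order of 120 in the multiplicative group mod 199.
198

199 is prime, so ord(120) divides φ(199) = 198.
Divisors of 198: 1, 2, 3, 6, 9, 11, 18, 22, 33, 66, 99, 198.
Repeated squaring: 120^1 ≡ 120, 120^2 ≡ 72, 120^4 ≡ 10, 120^8 ≡ 100, 120^16 ≡ 50, 120^32 ≡ 112, 120^64 ≡ 7, 120^128 ≡ 49 (mod 199).
Test 120^d mod 199 for each divisor d in increasing order:
120^1 ≡ 120
120^2 ≡ 72
120^3 = 120^2·120^1 ≡ 83
120^6 = 120^4·120^2 ≡ 123
120^9 = 120^8·120^1 ≡ 60
120^11 = 120^8·120^2·120^1 ≡ 141
120^18 = 120^16·120^2 ≡ 18
120^22 = 120^16·120^4·120^2 ≡ 180
120^33 = 120^32·120^1 ≡ 107
120^66 = 120^64·120^2 ≡ 106
120^99 = 120^64·120^32·120^2·120^1 ≡ 198
120^198 = 120^128·120^64·120^4·120^2 ≡ 1  ← first divisor giving 1
The order is 198.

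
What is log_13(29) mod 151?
54

Baby-step giant-step with step n = ⌈√151⌉ = 13.
Baby steps 13^j mod 151 (j:value) for j=0..12: 0:1, 1:13, 2:18, 3:83, 4:22, 5:135, 6:94, 7:14, 8:31, 9:101, 10:105, 11:6, 12:78.
Giant-step multiplier: 13^(-13) ≡ 13^(150-13) = 13^137 ≡ 7 (mod 151).
Giant steps γ_i = 29·7^i mod 151: γ_0=29, γ_1=52, γ_2=62, γ_3=132, γ_4=18 (in table at j=2).
x = i·n + j = 4·13 + 2 = 54.
Check: 13^54 ≡ 29 (mod 151).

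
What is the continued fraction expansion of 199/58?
[3; 2, 3, 8]

Euclidean algorithm steps:
199 = 3 × 58 + 25
58 = 2 × 25 + 8
25 = 3 × 8 + 1
8 = 8 × 1 + 0
Continued fraction: [3; 2, 3, 8]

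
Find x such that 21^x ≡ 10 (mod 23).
7

Baby-step giant-step with step n = ⌈√23⌉ = 5.
Baby steps 21^j mod 23 (j:value) for j=0..4: 0:1, 1:21, 2:4, 3:15, 4:16.
Giant-step multiplier: 21^(-5) ≡ 21^(22-5) = 21^17 ≡ 5 (mod 23).
Giant steps γ_i = 10·5^i mod 23: γ_0=10, γ_1=4 (in table at j=2).
x = i·n + j = 1·5 + 2 = 7.
Check: 21^7 ≡ 10 (mod 23).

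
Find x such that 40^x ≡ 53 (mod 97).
70

Baby-step giant-step with step n = ⌈√97⌉ = 10.
Baby steps 40^j mod 97 (j:value) for j=0..9: 0:1, 1:40, 2:48, 3:77, 4:73, 5:10, 6:12, 7:92, 8:91, 9:51.
Giant-step multiplier: 40^(-10) ≡ 40^(96-10) = 40^86 ≡ 65 (mod 97).
Giant steps γ_i = 53·65^i mod 97: γ_0=53, γ_1=50, γ_2=49, γ_3=81, γ_4=27, γ_5=9, γ_6=3, γ_7=1 (in table at j=0).
x = i·n + j = 7·10 + 0 = 70.
Check: 40^70 ≡ 53 (mod 97).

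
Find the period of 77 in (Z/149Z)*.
148

149 is prime, so ord(77) divides φ(149) = 148.
Divisors of 148: 1, 2, 4, 37, 74, 148.
Repeated squaring: 77^1 ≡ 77, 77^2 ≡ 118, 77^4 ≡ 67, 77^8 ≡ 19, 77^16 ≡ 63, 77^32 ≡ 95, 77^64 ≡ 85, 77^128 ≡ 73 (mod 149).
Test 77^d mod 149 for each divisor d in increasing order:
77^1 ≡ 77
77^2 ≡ 118
77^4 ≡ 67
77^37 = 77^32·77^4·77^1 ≡ 44
77^74 = 77^64·77^8·77^2 ≡ 148
77^148 = 77^128·77^16·77^4 ≡ 1  ← first divisor giving 1
The order is 148.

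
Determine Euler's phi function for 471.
312

471 = 3 × 157
φ(n) = n × ∏(1 - 1/p) for each prime p dividing n
φ(471) = 471 × (1 - 1/3) × (1 - 1/157) = 312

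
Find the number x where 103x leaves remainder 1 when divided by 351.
259

gcd(103, 351) = 1, so the inverse exists.
Extended Euclidean algorithm on (351, 103):
351 = 3 × 103 + 42  ⟹  42 = (1)·351 + (-3)·103
103 = 2 × 42 + 19  ⟹  19 = (-2)·351 + (7)·103
42 = 2 × 19 + 4  ⟹  4 = (5)·351 + (-17)·103
19 = 4 × 4 + 3  ⟹  3 = (-22)·351 + (75)·103
4 = 1 × 3 + 1  ⟹  1 = (27)·351 + (-92)·103
So (-92)·103 ≡ 1 (mod 351), i.e. 103^(-1) ≡ -92 ≡ 259 (mod 351).
Check: 103 × 259 = 26677 ≡ 1 (mod 351)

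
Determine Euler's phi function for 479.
478

479 = 479
φ(n) = n × ∏(1 - 1/p) for each prime p dividing n
φ(479) = 479 × (1 - 1/479) = 478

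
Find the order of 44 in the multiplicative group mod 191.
190

191 is prime, so ord(44) divides φ(191) = 190.
Divisors of 190: 1, 2, 5, 10, 19, 38, 95, 190.
Repeated squaring: 44^1 ≡ 44, 44^2 ≡ 26, 44^4 ≡ 103, 44^8 ≡ 104, 44^16 ≡ 120, 44^32 ≡ 75, 44^64 ≡ 86, 44^128 ≡ 138 (mod 191).
Test 44^d mod 191 for each divisor d in increasing order:
44^1 ≡ 44
44^2 ≡ 26
44^5 = 44^4·44^1 ≡ 139
44^10 = 44^8·44^2 ≡ 30
44^19 = 44^16·44^2·44^1 ≡ 142
44^38 = 44^32·44^4·44^2 ≡ 109
44^95 = 44^64·44^16·44^8·44^4·44^2·44^1 ≡ 190
44^190 = 44^128·44^32·44^16·44^8·44^4·44^2 ≡ 1  ← first divisor giving 1
The order is 190.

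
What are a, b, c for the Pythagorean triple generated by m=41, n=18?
(1357, 1476, 2005)

Euclid's formula: a = m² - n², b = 2mn, c = m² + n²
m = 41, n = 18
a = 41² - 18² = 1681 - 324 = 1357
b = 2 × 41 × 18 = 1476
c = 41² + 18² = 1681 + 324 = 2005
Verification: 1357² + 1476² = 1841449 + 2178576 = 4020025 = 2005² ✓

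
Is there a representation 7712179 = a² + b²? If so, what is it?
Not possible

Factorization: 7712179 = 43^3 × 97
By Fermat: n is sum of two squares iff every prime p ≡ 3 (mod 4) appears to even power.
Prime(s) ≡ 3 (mod 4) with odd exponent: [(43, 3)]
Therefore 7712179 cannot be expressed as a² + b².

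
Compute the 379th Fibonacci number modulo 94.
5

Matrix identity: Q^n = [[F_(n+1), F_n], [F_n, F_(n-1)]] with Q = [[1,1],[1,0]].
n = 379 = 101111011₂. Square-and-multiply, entries mod 94:
Q^1 = [[1,1],[1,0]]
Q^2 = (Q^1)² = [[2,1],[1,1]]
Q^5 = (Q^2)²·Q = [[8,5],[5,3]]
Q^11 = (Q^5)²·Q = [[50,89],[89,55]]
Q^23 = (Q^11)²·Q = [[26,81],[81,39]]
Q^47 = (Q^23)²·Q = [[0,93],[93,1]]
Q^94 = (Q^47)² = [[1,93],[93,2]]
Q^189 = (Q^94)²·Q = [[93,2],[2,91]]
Q^379 = (Q^189)²·Q = [[91,5],[5,86]]
F_379 mod 94 = Q^379[0][1] = 5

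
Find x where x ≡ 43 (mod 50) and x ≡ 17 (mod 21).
143

Using Chinese Remainder Theorem:
M = 50 × 21 = 1050
M1 = 21, M2 = 50
y1 = 21^(-1) mod 50 = 31
y2 = 50^(-1) mod 21 = 8
x = (43×21×31 + 17×50×8) mod 1050 = 143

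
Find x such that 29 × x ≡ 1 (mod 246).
17

gcd(29, 246) = 1, so the inverse exists.
Extended Euclidean algorithm on (246, 29):
246 = 8 × 29 + 14  ⟹  14 = (1)·246 + (-8)·29
29 = 2 × 14 + 1  ⟹  1 = (-2)·246 + (17)·29
So (17)·29 ≡ 1 (mod 246), i.e. 29^(-1) ≡ 17 (mod 246).
Check: 29 × 17 = 493 ≡ 1 (mod 246)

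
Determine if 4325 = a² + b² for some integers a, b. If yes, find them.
10² + 65² (a=10, b=65)

Factorization: 4325 = 5^2 × 173
By Fermat: n is sum of two squares iff every prime p ≡ 3 (mod 4) appears to even power.
All primes ≡ 3 (mod 4) appear to even power.
Search a = 0, 1, 2, … for 4325 - a² a perfect square: first hit at a = 10: 4325 - 100 = 4225 = 65².
4325 = 10² + 65² = 100 + 4225 ✓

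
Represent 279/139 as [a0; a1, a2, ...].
[2; 139]

Euclidean algorithm steps:
279 = 2 × 139 + 1
139 = 139 × 1 + 0
Continued fraction: [2; 139]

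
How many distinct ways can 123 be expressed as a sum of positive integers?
2552338241

p(n) counts ways to write n as a sum of positive integers (order ignored).
Euler's pentagonal recurrence: p(k) = p(k-1) + p(k-2) - p(k-5) - p(k-7) + p(k-12) + p(k-15) - ... (offsets j(3j∓1)/2, signs ++--, p(0)=1, p(<0)=0).
DP table for k = 0..122: p(0)=1, p(1)=1, p(2)=2, p(3)=3, p(4)=5, p(5)=7, p(6)=11, p(7)=15, p(8)=22, p(9)=30, p(10)=42, p(11)=56, p(12)=77, p(13)=101, p(14)=135, p(15)=176, p(16)=231, p(17)=297, p(18)=385, p(19)=490, p(20)=627, p(21)=792, p(22)=1002, p(23)=1255, p(24)=1575, p(25)=1958, p(26)=2436, p(27)=3010, p(28)=3718, p(29)=4565, p(30)=5604, p(31)=6842, p(32)=8349, p(33)=10143, p(34)=12310, p(35)=14883, p(36)=17977, p(37)=21637, p(38)=26015, p(39)=31185, p(40)=37338, p(41)=44583, p(42)=53174, p(43)=63261, p(44)=75175, p(45)=89134, p(46)=105558, p(47)=124754, p(48)=147273, p(49)=173525, p(50)=204226, p(51)=239943, p(52)=281589, p(53)=329931, p(54)=386155, p(55)=451276, p(56)=526823, p(57)=614154, p(58)=715220, p(59)=831820, p(60)=966467, p(61)=1121505, p(62)=1300156, p(63)=1505499, p(64)=1741630, p(65)=2012558, p(66)=2323520, p(67)=2679689, p(68)=3087735, p(69)=3554345, p(70)=4087968, p(71)=4697205, p(72)=5392783, p(73)=6185689, p(74)=7089500, p(75)=8118264, p(76)=9289091, p(77)=10619863, p(78)=12132164, p(79)=13848650, p(80)=15796476, p(81)=18004327, p(82)=20506255, p(83)=23338469, p(84)=26543660, p(85)=30167357, p(86)=34262962, p(87)=38887673, p(88)=44108109, p(89)=49995925, p(90)=56634173, p(91)=64112359, p(92)=72533807, p(93)=82010177, p(94)=92669720, p(95)=104651419, p(96)=118114304, p(97)=133230930, p(98)=150198136, p(99)=169229875, p(100)=190569292, p(101)=214481126, p(102)=241265379, p(103)=271248950, p(104)=304801365, p(105)=342325709, p(106)=384276336, p(107)=431149389, p(108)=483502844, p(109)=541946240, p(110)=607163746, p(111)=679903203, p(112)=761002156, p(113)=851376628, p(114)=952050665, p(115)=1064144451, p(116)=1188908248, p(117)=1327710076, p(118)=1482074143, p(119)=1653668665, p(120)=1844349560, p(121)=2056148051, p(122)=2291320912.
Final step: p(123) = p(122) + p(121) - p(118) - p(116) + p(111) + p(108) - p(101) - p(97) + p(88) + p(83) - p(72) - p(66) + p(53) + p(46) - p(31) - p(23) + p(6)
= 2291320912 + 2056148051 - 1482074143 - 1188908248 + 679903203 + 483502844 - 214481126 - 133230930 + 44108109 + 23338469 - 5392783 - 2323520 + 329931 + 105558 - 6842 - 1255 + 11
= 2552338241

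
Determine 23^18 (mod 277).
273

Repeated squaring. Binary of 18 = 10010.
23^1 ≡ 23 (mod 277); 23^2 ≡ 252 (mod 277); 23^4 ≡ 71 (mod 277); 23^8 ≡ 55 (mod 277); 23^16 ≡ 255 (mod 277)
23^18 = 23^2 × 23^16 ≡ 273 (mod 277)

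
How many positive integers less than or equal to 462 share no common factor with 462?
120

462 = 2 × 3 × 7 × 11
φ(n) = n × ∏(1 - 1/p) for each prime p dividing n
φ(462) = 462 × (1 - 1/2) × (1 - 1/3) × (1 - 1/7) × (1 - 1/11) = 120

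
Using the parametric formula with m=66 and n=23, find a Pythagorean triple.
(3827, 3036, 4885)

Euclid's formula: a = m² - n², b = 2mn, c = m² + n²
m = 66, n = 23
a = 66² - 23² = 4356 - 529 = 3827
b = 2 × 66 × 23 = 3036
c = 66² + 23² = 4356 + 529 = 4885
Verification: 3827² + 3036² = 14645929 + 9217296 = 23863225 = 4885² ✓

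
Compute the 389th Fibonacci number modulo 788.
13

Matrix identity: Q^n = [[F_(n+1), F_n], [F_n, F_(n-1)]] with Q = [[1,1],[1,0]].
n = 389 = 110000101₂. Square-and-multiply, entries mod 788:
Q^1 = [[1,1],[1,0]]
Q^3 = (Q^1)²·Q = [[3,2],[2,1]]
Q^6 = (Q^3)² = [[13,8],[8,5]]
Q^12 = (Q^6)² = [[233,144],[144,89]]
Q^24 = (Q^12)² = [[165,664],[664,289]]
Q^48 = (Q^24)² = [[49,440],[440,397]]
Q^97 = (Q^48)²·Q = [[605,577],[577,28]]
Q^194 = (Q^97)² = [[786,397],[397,389]]
Q^389 = (Q^194)²·Q = [[780,13],[13,767]]
F_389 mod 788 = Q^389[0][1] = 13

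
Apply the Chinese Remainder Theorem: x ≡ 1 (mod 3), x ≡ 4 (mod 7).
4

Using Chinese Remainder Theorem:
M = 3 × 7 = 21
M1 = 7, M2 = 3
y1 = 7^(-1) mod 3 = 1
y2 = 3^(-1) mod 7 = 5
x = (1×7×1 + 4×3×5) mod 21 = 4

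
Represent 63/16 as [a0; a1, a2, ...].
[3; 1, 15]

Euclidean algorithm steps:
63 = 3 × 16 + 15
16 = 1 × 15 + 1
15 = 15 × 1 + 0
Continued fraction: [3; 1, 15]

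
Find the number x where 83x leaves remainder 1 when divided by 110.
57

gcd(83, 110) = 1, so the inverse exists.
Extended Euclidean algorithm on (110, 83):
110 = 1 × 83 + 27  ⟹  27 = (1)·110 + (-1)·83
83 = 3 × 27 + 2  ⟹  2 = (-3)·110 + (4)·83
27 = 13 × 2 + 1  ⟹  1 = (40)·110 + (-53)·83
So (-53)·83 ≡ 1 (mod 110), i.e. 83^(-1) ≡ -53 ≡ 57 (mod 110).
Check: 83 × 57 = 4731 ≡ 1 (mod 110)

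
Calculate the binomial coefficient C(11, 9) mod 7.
6

Using Lucas' theorem:
Write n=11 and k=9 in base 7:
n in base 7: [1, 4]
k in base 7: [1, 2]
C(11,9) mod 7 = ∏ C(n_i, k_i) mod 7
Digit binomials (mod 7): C(1,1) = 1; C(4,2) = 6
Product: 1 × 6 = 6 ≡ 6 (mod 7)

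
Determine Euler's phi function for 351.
216

351 = 3^3 × 13
φ(n) = n × ∏(1 - 1/p) for each prime p dividing n
φ(351) = 351 × (1 - 1/3) × (1 - 1/13) = 216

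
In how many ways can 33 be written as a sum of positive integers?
10143

p(n) counts ways to write n as a sum of positive integers (order ignored).
Euler's pentagonal recurrence: p(k) = p(k-1) + p(k-2) - p(k-5) - p(k-7) + p(k-12) + p(k-15) - ... (offsets j(3j∓1)/2, signs ++--, p(0)=1, p(<0)=0).
DP table for k = 0..32: p(0)=1, p(1)=1, p(2)=2, p(3)=3, p(4)=5, p(5)=7, p(6)=11, p(7)=15, p(8)=22, p(9)=30, p(10)=42, p(11)=56, p(12)=77, p(13)=101, p(14)=135, p(15)=176, p(16)=231, p(17)=297, p(18)=385, p(19)=490, p(20)=627, p(21)=792, p(22)=1002, p(23)=1255, p(24)=1575, p(25)=1958, p(26)=2436, p(27)=3010, p(28)=3718, p(29)=4565, p(30)=5604, p(31)=6842, p(32)=8349.
Final step: p(33) = p(32) + p(31) - p(28) - p(26) + p(21) + p(18) - p(11) - p(7)
= 8349 + 6842 - 3718 - 2436 + 792 + 385 - 56 - 15
= 10143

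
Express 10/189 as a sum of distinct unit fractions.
1/19 + 1/3591

Greedy algorithm:
10/189: ceiling(189/10) = 19, use 1/19
1/3591: ceiling(3591/1) = 3591, use 1/3591
Result: 10/189 = 1/19 + 1/3591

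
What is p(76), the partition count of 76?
9289091

p(n) counts ways to write n as a sum of positive integers (order ignored).
Euler's pentagonal recurrence: p(k) = p(k-1) + p(k-2) - p(k-5) - p(k-7) + p(k-12) + p(k-15) - ... (offsets j(3j∓1)/2, signs ++--, p(0)=1, p(<0)=0).
DP table for k = 0..75: p(0)=1, p(1)=1, p(2)=2, p(3)=3, p(4)=5, p(5)=7, p(6)=11, p(7)=15, p(8)=22, p(9)=30, p(10)=42, p(11)=56, p(12)=77, p(13)=101, p(14)=135, p(15)=176, p(16)=231, p(17)=297, p(18)=385, p(19)=490, p(20)=627, p(21)=792, p(22)=1002, p(23)=1255, p(24)=1575, p(25)=1958, p(26)=2436, p(27)=3010, p(28)=3718, p(29)=4565, p(30)=5604, p(31)=6842, p(32)=8349, p(33)=10143, p(34)=12310, p(35)=14883, p(36)=17977, p(37)=21637, p(38)=26015, p(39)=31185, p(40)=37338, p(41)=44583, p(42)=53174, p(43)=63261, p(44)=75175, p(45)=89134, p(46)=105558, p(47)=124754, p(48)=147273, p(49)=173525, p(50)=204226, p(51)=239943, p(52)=281589, p(53)=329931, p(54)=386155, p(55)=451276, p(56)=526823, p(57)=614154, p(58)=715220, p(59)=831820, p(60)=966467, p(61)=1121505, p(62)=1300156, p(63)=1505499, p(64)=1741630, p(65)=2012558, p(66)=2323520, p(67)=2679689, p(68)=3087735, p(69)=3554345, p(70)=4087968, p(71)=4697205, p(72)=5392783, p(73)=6185689, p(74)=7089500, p(75)=8118264.
Final step: p(76) = p(75) + p(74) - p(71) - p(69) + p(64) + p(61) - p(54) - p(50) + p(41) + p(36) - p(25) - p(19) + p(6)
= 8118264 + 7089500 - 4697205 - 3554345 + 1741630 + 1121505 - 386155 - 204226 + 44583 + 17977 - 1958 - 490 + 11
= 9289091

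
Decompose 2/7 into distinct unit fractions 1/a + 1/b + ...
1/4 + 1/28

Greedy algorithm:
2/7: ceiling(7/2) = 4, use 1/4
1/28: ceiling(28/1) = 28, use 1/28
Result: 2/7 = 1/4 + 1/28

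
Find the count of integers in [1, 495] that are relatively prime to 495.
240

495 = 3^2 × 5 × 11
φ(n) = n × ∏(1 - 1/p) for each prime p dividing n
φ(495) = 495 × (1 - 1/3) × (1 - 1/5) × (1 - 1/11) = 240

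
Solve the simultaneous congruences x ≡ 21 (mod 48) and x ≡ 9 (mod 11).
405

Using Chinese Remainder Theorem:
M = 48 × 11 = 528
M1 = 11, M2 = 48
y1 = 11^(-1) mod 48 = 35
y2 = 48^(-1) mod 11 = 3
x = (21×11×35 + 9×48×3) mod 528 = 405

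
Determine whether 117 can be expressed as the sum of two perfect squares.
6² + 9² (a=6, b=9)

Factorization: 117 = 3^2 × 13
By Fermat: n is sum of two squares iff every prime p ≡ 3 (mod 4) appears to even power.
All primes ≡ 3 (mod 4) appear to even power.
Search a = 0, 1, 2, … for 117 - a² a perfect square: first hit at a = 6: 117 - 36 = 81 = 9².
117 = 6² + 9² = 36 + 81 ✓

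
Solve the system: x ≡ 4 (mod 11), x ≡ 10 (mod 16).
26

Using Chinese Remainder Theorem:
M = 11 × 16 = 176
M1 = 16, M2 = 11
y1 = 16^(-1) mod 11 = 9
y2 = 11^(-1) mod 16 = 3
x = (4×16×9 + 10×11×3) mod 176 = 26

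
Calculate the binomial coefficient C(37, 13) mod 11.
7

Using Lucas' theorem:
Write n=37 and k=13 in base 11:
n in base 11: [3, 4]
k in base 11: [1, 2]
C(37,13) mod 11 = ∏ C(n_i, k_i) mod 11
Digit binomials (mod 11): C(3,1) = 3; C(4,2) = 6
Product: 3 × 6 = 18 ≡ 7 (mod 11)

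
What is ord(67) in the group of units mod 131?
130

131 is prime, so ord(67) divides φ(131) = 130.
Divisors of 130: 1, 2, 5, 10, 13, 26, 65, 130.
Repeated squaring: 67^1 ≡ 67, 67^2 ≡ 35, 67^4 ≡ 46, 67^8 ≡ 20, 67^16 ≡ 7, 67^32 ≡ 49, 67^64 ≡ 43, 67^128 ≡ 15 (mod 131).
Test 67^d mod 131 for each divisor d in increasing order:
67^1 ≡ 67
67^2 ≡ 35
67^5 = 67^4·67^1 ≡ 69
67^10 = 67^8·67^2 ≡ 45
67^13 = 67^8·67^4·67^1 ≡ 70
67^26 = 67^16·67^8·67^2 ≡ 53
67^65 = 67^64·67^1 ≡ 130
67^130 = 67^128·67^2 ≡ 1  ← first divisor giving 1
The order is 130.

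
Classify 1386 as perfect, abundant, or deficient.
abundant

Proper divisors of 1386: sum = 1 + 2 + 3 + 6 + 7 + 9 + 11 + 14 + ... + 198 + 231 + 462 + 693 (23 divisors) = 2358
Since 2358 > 1386, 1386 is abundant.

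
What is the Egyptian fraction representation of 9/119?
1/14 + 1/238

Greedy algorithm:
9/119: ceiling(119/9) = 14, use 1/14
1/238: ceiling(238/1) = 238, use 1/238
Result: 9/119 = 1/14 + 1/238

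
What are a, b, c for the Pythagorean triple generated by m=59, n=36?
(2185, 4248, 4777)

Euclid's formula: a = m² - n², b = 2mn, c = m² + n²
m = 59, n = 36
a = 59² - 36² = 3481 - 1296 = 2185
b = 2 × 59 × 36 = 4248
c = 59² + 36² = 3481 + 1296 = 4777
Verification: 2185² + 4248² = 4774225 + 18045504 = 22819729 = 4777² ✓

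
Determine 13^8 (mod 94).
37

Repeated squaring. Binary of 8 = 1000.
13^1 ≡ 13 (mod 94); 13^2 ≡ 75 (mod 94); 13^4 ≡ 79 (mod 94); 13^8 ≡ 37 (mod 94)
13^8 = 13^8 ≡ 37 (mod 94)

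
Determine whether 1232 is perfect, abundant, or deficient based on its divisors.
abundant

Proper divisors of 1232: sum = 1 + 2 + 4 + 7 + 8 + 11 + 14 + 16 + ... + 154 + 176 + 308 + 616 (19 divisors) = 1744
Since 1744 > 1232, 1232 is abundant.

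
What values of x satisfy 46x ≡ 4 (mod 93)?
x ≡ 85 (mod 93)

gcd(46, 93) = 1, which divides 4, so solutions exist.
Find 46^(-1) mod 93 by the extended Euclidean algorithm:
93 = 2 × 46 + 1  ⟹  1 = (1)·93 + (-2)·46
So (-2)·46 ≡ 1 (mod 93), i.e. 46^(-1) ≡ -2 ≡ 91 (mod 93).
x ≡ 91 × 4 = 364 ≡ 85 (mod 93).
Check: 46 × 85 = 3910 ≡ 4 (mod 93).
Unique solution: x ≡ 85 (mod 93)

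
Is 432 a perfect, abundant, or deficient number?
abundant

Proper divisors of 432: sum = 1 + 2 + 3 + 4 + 6 + 8 + 9 + 12 + ... + 72 + 108 + 144 + 216 (19 divisors) = 808
Since 808 > 432, 432 is abundant.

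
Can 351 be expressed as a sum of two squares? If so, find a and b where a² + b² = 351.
Not possible

Factorization: 351 = 3^3 × 13
By Fermat: n is sum of two squares iff every prime p ≡ 3 (mod 4) appears to even power.
Prime(s) ≡ 3 (mod 4) with odd exponent: [(3, 3)]
Therefore 351 cannot be expressed as a² + b².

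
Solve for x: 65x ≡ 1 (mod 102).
11

gcd(65, 102) = 1, so the inverse exists.
Extended Euclidean algorithm on (102, 65):
102 = 1 × 65 + 37  ⟹  37 = (1)·102 + (-1)·65
65 = 1 × 37 + 28  ⟹  28 = (-1)·102 + (2)·65
37 = 1 × 28 + 9  ⟹  9 = (2)·102 + (-3)·65
28 = 3 × 9 + 1  ⟹  1 = (-7)·102 + (11)·65
So (11)·65 ≡ 1 (mod 102), i.e. 65^(-1) ≡ 11 (mod 102).
Check: 65 × 11 = 715 ≡ 1 (mod 102)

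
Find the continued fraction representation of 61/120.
[0; 1, 1, 29, 2]

Euclidean algorithm steps:
61 = 0 × 120 + 61
120 = 1 × 61 + 59
61 = 1 × 59 + 2
59 = 29 × 2 + 1
2 = 2 × 1 + 0
Continued fraction: [0; 1, 1, 29, 2]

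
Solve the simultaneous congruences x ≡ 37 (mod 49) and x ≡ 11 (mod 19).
429

Using Chinese Remainder Theorem:
M = 49 × 19 = 931
M1 = 19, M2 = 49
y1 = 19^(-1) mod 49 = 31
y2 = 49^(-1) mod 19 = 7
x = (37×19×31 + 11×49×7) mod 931 = 429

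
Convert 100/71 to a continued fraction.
[1; 2, 2, 4, 3]

Euclidean algorithm steps:
100 = 1 × 71 + 29
71 = 2 × 29 + 13
29 = 2 × 13 + 3
13 = 4 × 3 + 1
3 = 3 × 1 + 0
Continued fraction: [1; 2, 2, 4, 3]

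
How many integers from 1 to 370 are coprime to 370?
144

370 = 2 × 5 × 37
φ(n) = n × ∏(1 - 1/p) for each prime p dividing n
φ(370) = 370 × (1 - 1/2) × (1 - 1/5) × (1 - 1/37) = 144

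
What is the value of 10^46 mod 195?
55

Repeated squaring. Binary of 46 = 101110.
10^1 ≡ 10 (mod 195); 10^2 ≡ 100 (mod 195); 10^4 ≡ 55 (mod 195); 10^8 ≡ 100 (mod 195); 10^16 ≡ 55 (mod 195); 10^32 ≡ 100 (mod 195)
10^46 = 10^2 × 10^4 × 10^8 × 10^32 ≡ 55 (mod 195)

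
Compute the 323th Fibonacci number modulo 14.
9

Matrix identity: Q^n = [[F_(n+1), F_n], [F_n, F_(n-1)]] with Q = [[1,1],[1,0]].
n = 323 = 101000011₂. Square-and-multiply, entries mod 14:
Q^1 = [[1,1],[1,0]]
Q^2 = (Q^1)² = [[2,1],[1,1]]
Q^5 = (Q^2)²·Q = [[8,5],[5,3]]
Q^10 = (Q^5)² = [[5,13],[13,6]]
Q^20 = (Q^10)² = [[12,3],[3,9]]
Q^40 = (Q^20)² = [[13,7],[7,6]]
Q^80 = (Q^40)² = [[8,7],[7,1]]
Q^161 = (Q^80)²·Q = [[8,1],[1,7]]
Q^323 = (Q^161)²·Q = [[10,9],[9,1]]
F_323 mod 14 = Q^323[0][1] = 9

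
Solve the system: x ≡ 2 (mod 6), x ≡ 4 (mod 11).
26

Using Chinese Remainder Theorem:
M = 6 × 11 = 66
M1 = 11, M2 = 6
y1 = 11^(-1) mod 6 = 5
y2 = 6^(-1) mod 11 = 2
x = (2×11×5 + 4×6×2) mod 66 = 26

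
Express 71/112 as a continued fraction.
[0; 1, 1, 1, 2, 1, 2, 1, 2]

Euclidean algorithm steps:
71 = 0 × 112 + 71
112 = 1 × 71 + 41
71 = 1 × 41 + 30
41 = 1 × 30 + 11
30 = 2 × 11 + 8
11 = 1 × 8 + 3
8 = 2 × 3 + 2
3 = 1 × 2 + 1
2 = 2 × 1 + 0
Continued fraction: [0; 1, 1, 1, 2, 1, 2, 1, 2]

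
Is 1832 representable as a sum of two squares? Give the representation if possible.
26² + 34² (a=26, b=34)

Factorization: 1832 = 2^3 × 229
By Fermat: n is sum of two squares iff every prime p ≡ 3 (mod 4) appears to even power.
All primes ≡ 3 (mod 4) appear to even power.
Search a = 0, 1, 2, … for 1832 - a² a perfect square: first hit at a = 26: 1832 - 676 = 1156 = 34².
1832 = 26² + 34² = 676 + 1156 ✓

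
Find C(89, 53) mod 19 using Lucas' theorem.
0

Using Lucas' theorem:
Write n=89 and k=53 in base 19:
n in base 19: [4, 13]
k in base 19: [2, 15]
C(89,53) mod 19 = ∏ C(n_i, k_i) mod 19
Digit binomials (mod 19): C(4,2) = 6; C(13,15) = 0 (k_i > n_i)
Product: 6 × 0 = 0 ≡ 0 (mod 19)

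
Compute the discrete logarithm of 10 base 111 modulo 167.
117

Baby-step giant-step with step n = ⌈√167⌉ = 13.
Baby steps 111^j mod 167 (j:value) for j=0..12: 0:1, 1:111, 2:130, 3:68, 4:33, 5:156, 6:115, 7:73, 8:87, 9:138, 10:121, 11:71, 12:32.
Giant-step multiplier: 111^(-13) ≡ 111^(166-13) = 111^153 ≡ 26 (mod 167).
Giant steps γ_i = 10·26^i mod 167: γ_0=10, γ_1=93, γ_2=80, γ_3=76, γ_4=139, γ_5=107, γ_6=110, γ_7=21, γ_8=45, γ_9=1 (in table at j=0).
x = i·n + j = 9·13 + 0 = 117.
Check: 111^117 ≡ 10 (mod 167).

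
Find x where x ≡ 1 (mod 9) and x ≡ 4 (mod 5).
19

Using Chinese Remainder Theorem:
M = 9 × 5 = 45
M1 = 5, M2 = 9
y1 = 5^(-1) mod 9 = 2
y2 = 9^(-1) mod 5 = 4
x = (1×5×2 + 4×9×4) mod 45 = 19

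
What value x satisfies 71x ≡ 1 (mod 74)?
49

gcd(71, 74) = 1, so the inverse exists.
Extended Euclidean algorithm on (74, 71):
74 = 1 × 71 + 3  ⟹  3 = (1)·74 + (-1)·71
71 = 23 × 3 + 2  ⟹  2 = (-23)·74 + (24)·71
3 = 1 × 2 + 1  ⟹  1 = (24)·74 + (-25)·71
So (-25)·71 ≡ 1 (mod 74), i.e. 71^(-1) ≡ -25 ≡ 49 (mod 74).
Check: 71 × 49 = 3479 ≡ 1 (mod 74)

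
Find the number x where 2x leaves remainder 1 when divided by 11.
6

gcd(2, 11) = 1, so the inverse exists.
Extended Euclidean algorithm on (11, 2):
11 = 5 × 2 + 1  ⟹  1 = (1)·11 + (-5)·2
So (-5)·2 ≡ 1 (mod 11), i.e. 2^(-1) ≡ -5 ≡ 6 (mod 11).
Check: 2 × 6 = 12 ≡ 1 (mod 11)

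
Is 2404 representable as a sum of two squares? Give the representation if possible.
10² + 48² (a=10, b=48)

Factorization: 2404 = 2^2 × 601
By Fermat: n is sum of two squares iff every prime p ≡ 3 (mod 4) appears to even power.
All primes ≡ 3 (mod 4) appear to even power.
Search a = 0, 1, 2, … for 2404 - a² a perfect square: first hit at a = 10: 2404 - 100 = 2304 = 48².
2404 = 10² + 48² = 100 + 2304 ✓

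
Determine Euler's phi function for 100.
40

100 = 2^2 × 5^2
φ(n) = n × ∏(1 - 1/p) for each prime p dividing n
φ(100) = 100 × (1 - 1/2) × (1 - 1/5) = 40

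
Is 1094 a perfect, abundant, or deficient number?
deficient

Proper divisors of 1094: sum = 1 + 2 + 547 = 550
Since 550 < 1094, 1094 is deficient.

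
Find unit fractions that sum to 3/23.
1/8 + 1/184

Greedy algorithm:
3/23: ceiling(23/3) = 8, use 1/8
1/184: ceiling(184/1) = 184, use 1/184
Result: 3/23 = 1/8 + 1/184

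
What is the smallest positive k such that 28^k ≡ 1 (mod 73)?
72

73 is prime, so ord(28) divides φ(73) = 72.
Divisors of 72: 1, 2, 3, 4, 6, 8, 9, 12, 18, 24, 36, 72.
Repeated squaring: 28^1 ≡ 28, 28^2 ≡ 54, 28^4 ≡ 69, 28^8 ≡ 16, 28^16 ≡ 37, 28^32 ≡ 55, 28^64 ≡ 32 (mod 73).
Test 28^d mod 73 for each divisor d in increasing order:
28^1 ≡ 28
28^2 ≡ 54
28^3 = 28^2·28^1 ≡ 52
28^4 ≡ 69
28^6 = 28^4·28^2 ≡ 3
28^8 ≡ 16
28^9 = 28^8·28^1 ≡ 10
28^12 = 28^8·28^4 ≡ 9
28^18 = 28^16·28^2 ≡ 27
28^24 = 28^16·28^8 ≡ 8
28^36 = 28^32·28^4 ≡ 72
28^72 = 28^64·28^8 ≡ 1  ← first divisor giving 1
The order is 72.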